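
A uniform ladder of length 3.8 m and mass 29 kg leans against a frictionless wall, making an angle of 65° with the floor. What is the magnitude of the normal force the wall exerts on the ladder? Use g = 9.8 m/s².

N_wall ≈ 66.3 N

Take moments about the foot of the ladder.
Ladder weight 29×9.8 = 284.2 N acts at 1.9 m along the ladder; its horizontal arm is 1.9·cos65° = 0.803 m → τ = 228.2 N·m clockwise.
Wall normal N acts horizontally at the top; its moment arm is the height L sinθ = 3.8·sin65° = 3.444 m, counterclockwise.
Balancing moments: N × 3.444 = 228.2, giving N = 66.3 N.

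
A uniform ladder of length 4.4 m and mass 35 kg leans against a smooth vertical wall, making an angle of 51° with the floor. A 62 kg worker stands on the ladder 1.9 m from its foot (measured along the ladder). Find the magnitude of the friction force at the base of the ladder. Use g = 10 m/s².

f ≈ 359 N

About the foot of the ladder:
Ladder weight 35×10 = 350 N acts at 2.2 m along the ladder; its horizontal arm is 2.2·cos51° = 1.385 m → τ = 484.8 N·m clockwise.
Worker: 62×10 = 620 N at 1.9 m → arm 1.196 m → τ = 741.5 N·m clockwise.
Wall normal N acts horizontally at the top; its moment arm is the height L sinθ = 4.4·sin51° = 3.419 m, counterclockwise.
Setting net torque to zero: N × 3.419 = 1226 → N = 359 N.
ΣFx = 0: friction at the foot balances the wall's push, so f = N_wall = 359 N.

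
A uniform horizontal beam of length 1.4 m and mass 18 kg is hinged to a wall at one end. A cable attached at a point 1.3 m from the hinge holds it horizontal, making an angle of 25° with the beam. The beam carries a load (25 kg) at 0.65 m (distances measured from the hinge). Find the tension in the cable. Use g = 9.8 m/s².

T ≈ 515 N

Choose the hinge as the axis so the unknown hinge reaction has zero arm there.
Beam weight: 18 × 9.8 = 176.4 N down at 0.7 m → arm 0.7 m, τ = 176.4 × 0.7 = 123.5 N·m clockwise.
Load: 25 × 9.8 = 245 N down at 0.65 m → arm 0.65 m, τ = 245 × 0.65 = 159.2 N·m clockwise.
Total clockwise load moment = 282.7 N·m.
The cable tension T acts at 1.3 m; only its component perpendicular to the beam, T sinθ, produces torque. sin 25° = 0.4226.
Στ = 0 ⇒ T × 1.3 × 0.4226 = 282.7 ⇒ T = 282.7 / 0.5494 = 515 N.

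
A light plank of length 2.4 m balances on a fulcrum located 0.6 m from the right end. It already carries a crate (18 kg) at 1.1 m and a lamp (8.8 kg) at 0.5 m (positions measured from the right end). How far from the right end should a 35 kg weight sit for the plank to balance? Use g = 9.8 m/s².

Choose the fulcrum (at 0.6 m from the right end) as the axis so the support reaction has zero arm there.
Crate: 18 × 9.8 = 176.4 N down at 1.1 m → arm 0.5 m, τ = 176.4 × 0.5 = 88.2 N·m counterclockwise.
Lamp: 8.8 × 9.8 = 86.24 N down at 0.5 m → arm 0.1 m, τ = 86.24 × 0.1 = 8.624 N·m clockwise.
Net moment of existing loads = 79.58 N·m counterclockwise.
The weight weighs 35 × 9.8 = 343 N and must supply an equal clockwise moment, so its lever arm about the fulcrum is 79.58 / 343 = 0.232 m.
That puts it at 0.6 − 0.232 = 0.368 m from the right end.

x ≈ 0.368 m from the right end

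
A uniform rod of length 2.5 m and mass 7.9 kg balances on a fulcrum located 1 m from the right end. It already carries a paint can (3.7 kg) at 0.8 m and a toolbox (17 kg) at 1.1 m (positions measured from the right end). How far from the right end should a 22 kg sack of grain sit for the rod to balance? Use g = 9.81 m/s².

x ≈ 0.867 m from the right end

About the fulcrum (at 1 m from the right end):
Beam weight: 7.9 × 9.81 = 77.5 N down at 1.25 m → arm 0.25 m, τ = 77.5 × 0.25 = 19.38 N·m counterclockwise.
Paint can: 3.7 × 9.81 = 36.3 N down at 0.8 m → arm 0.2 m, τ = 36.3 × 0.2 = 7.26 N·m clockwise.
Toolbox: 17 × 9.81 = 166.8 N down at 1.1 m → arm 0.1 m, τ = 166.8 × 0.1 = 16.68 N·m counterclockwise.
Net moment of existing loads = 28.8 N·m counterclockwise.
The sack of grain weighs 22 × 9.81 = 215.8 N and must supply an equal clockwise moment, so its lever arm about the fulcrum is 28.8 / 215.8 = 0.133 m.
That puts it at 1 − 0.133 = 0.867 m from the right end.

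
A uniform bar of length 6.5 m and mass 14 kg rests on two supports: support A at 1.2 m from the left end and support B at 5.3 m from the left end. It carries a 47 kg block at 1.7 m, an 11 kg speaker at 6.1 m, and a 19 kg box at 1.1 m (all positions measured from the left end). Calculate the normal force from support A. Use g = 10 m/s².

R_A ≈ 656 N

About support B:
Beam weight: 14 × 10 = 140 N down at 3.25 m → arm 2.05 m, τ = 140 × 2.05 = 287 N·m counterclockwise.
Block: 47 × 10 = 470 N down at 1.7 m → arm 3.6 m, τ = 470 × 3.6 = 1692 N·m counterclockwise.
Speaker: 11 × 10 = 110 N down at 6.1 m → arm 0.8 m, τ = 110 × 0.8 = 88 N·m clockwise.
Box: 19 × 10 = 190 N down at 1.1 m → arm 4.2 m, τ = 190 × 4.2 = 798 N·m counterclockwise.
Net load moment about support B = 2689 N·m counterclockwise.
Reaction R at support A is upward at 1.2 m, arm 4.1 m → moment R × 4.1 clockwise.
Setting net torque to zero: R × 4.1 = 2689 → R = 656 N.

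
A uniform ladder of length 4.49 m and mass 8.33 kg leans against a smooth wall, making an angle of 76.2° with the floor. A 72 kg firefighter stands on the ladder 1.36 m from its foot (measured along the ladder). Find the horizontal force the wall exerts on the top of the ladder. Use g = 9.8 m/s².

N_wall ≈ 62.5 N

Take moments about the foot of the ladder.
Ladder weight 8.33×9.8 = 81.63 N acts at 2.245 m along the ladder; its horizontal arm is 2.245·cos76.2° = 0.5355 m → τ = 43.71 N·m clockwise.
Firefighter: 72×9.8 = 705.6 N at 1.36 m → arm 0.3244 m → τ = 228.9 N·m clockwise.
Wall normal N acts horizontally at the top; its moment arm is the height L sinθ = 4.49·sin76.2° = 4.36 m, counterclockwise.
Στ = 0 ⇒ N × 4.36 = 272.6 ⇒ N = 62.5 N.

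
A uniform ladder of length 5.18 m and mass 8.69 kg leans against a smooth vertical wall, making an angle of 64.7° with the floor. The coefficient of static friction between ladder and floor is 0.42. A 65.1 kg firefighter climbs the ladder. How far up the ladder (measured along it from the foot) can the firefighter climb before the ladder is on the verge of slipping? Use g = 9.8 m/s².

d ≈ 4.87 m

Sum moments about the foot of the ladder (the floor normal and friction both act there and drop out).
Ladder weight 8.69×9.8 = 85.16 N acts at 2.59 m along the ladder; its horizontal arm is 2.59·cos64.7° = 1.107 m → τ = 94.27 N·m clockwise.
Firefighter weight 65.1×9.8 = 638 N at distance d → arm d·cos64.7° → τ = 638·d·0.4274 clockwise.
Wall normal N at the top has arm L sinθ = 4.683 m counterclockwise, so Στ = 0 gives N·4.683 = 94.27 + 272.7·d.
ΣFy = 0 ⇒ N_floor = 723.2 N, so the maximum friction is μ_s·N_floor = 0.42×723.2 = 303.7 N. ΣFx = 0 ⇒ N_wall = f, so at the slipping point N = 303.7 N.
Substituting: 303.7×4.683 = 94.27 + 272.7·d ⇒ d = (1422 − 94.27) / 272.7 = 4.87 m.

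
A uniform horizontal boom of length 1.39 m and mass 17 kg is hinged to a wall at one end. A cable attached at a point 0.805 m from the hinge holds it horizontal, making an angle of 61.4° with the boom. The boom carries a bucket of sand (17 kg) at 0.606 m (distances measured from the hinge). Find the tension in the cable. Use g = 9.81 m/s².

Taking torques about the hinge:
Beam weight: 17 × 9.81 = 166.8 N down at 0.695 m → arm 0.695 m, τ = 166.8 × 0.695 = 115.9 N·m clockwise.
Bucket of sand: 17 × 9.81 = 166.8 N down at 0.606 m → arm 0.606 m, τ = 166.8 × 0.606 = 101.1 N·m clockwise.
Total clockwise load moment = 217 N·m.
The cable tension T acts at 0.805 m; only its component perpendicular to the boom, T sinθ, produces torque. sin 61.4° = 0.878.
Balancing moments: T × 0.805 × 0.878 = 217, giving T = 217 / 0.7068 = 307 N.

T ≈ 307 N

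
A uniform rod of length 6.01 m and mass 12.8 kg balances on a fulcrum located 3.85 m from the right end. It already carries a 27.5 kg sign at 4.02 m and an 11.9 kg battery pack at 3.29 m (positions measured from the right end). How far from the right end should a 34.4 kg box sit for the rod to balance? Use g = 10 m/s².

Choose the fulcrum (at 3.85 m from the right end) as the axis so the support reaction has zero arm there.
Beam weight: 12.8 × 10 = 128 N down at 3.005 m → arm 0.845 m, τ = 128 × 0.845 = 108.2 N·m clockwise.
Sign: 27.5 × 10 = 275 N down at 4.02 m → arm 0.17 m, τ = 275 × 0.17 = 46.75 N·m counterclockwise.
Battery pack: 11.9 × 10 = 119 N down at 3.29 m → arm 0.56 m, τ = 119 × 0.56 = 66.64 N·m clockwise.
Net moment of existing loads = 128.1 N·m clockwise.
The box weighs 34.4 × 10 = 344 N and must supply an equal counterclockwise moment, so its lever arm about the fulcrum is 128.1 / 344 = 0.372 m.
That puts it at 3.85 + 0.372 = 4.22 m from the right end.

x ≈ 4.22 m from the right end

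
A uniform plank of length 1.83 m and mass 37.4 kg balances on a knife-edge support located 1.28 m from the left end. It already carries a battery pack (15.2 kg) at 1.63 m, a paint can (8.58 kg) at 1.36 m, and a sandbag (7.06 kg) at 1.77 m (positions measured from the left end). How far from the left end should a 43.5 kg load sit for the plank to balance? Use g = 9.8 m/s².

x ≈ 1.38 m from the left end

About the knife-edge support (at 1.28 m from the left end):
Beam weight: 37.4 × 9.8 = 366.5 N down at 0.915 m → arm 0.365 m, τ = 366.5 × 0.365 = 133.8 N·m counterclockwise.
Battery pack: 15.2 × 9.8 = 149 N down at 1.63 m → arm 0.35 m, τ = 149 × 0.35 = 52.15 N·m clockwise.
Paint can: 8.58 × 9.8 = 84.08 N down at 1.36 m → arm 0.08 m, τ = 84.08 × 0.08 = 6.726 N·m clockwise.
Sandbag: 7.06 × 9.8 = 69.19 N down at 1.77 m → arm 0.49 m, τ = 69.19 × 0.49 = 33.9 N·m clockwise.
Net moment of existing loads = 41.02 N·m counterclockwise.
The load weighs 43.5 × 9.8 = 426.3 N and must supply an equal clockwise moment, so its lever arm about the knife-edge support is 41.02 / 426.3 = 0.0962 m.
That puts it at 1.28 + 0.0962 = 1.38 m from the left end.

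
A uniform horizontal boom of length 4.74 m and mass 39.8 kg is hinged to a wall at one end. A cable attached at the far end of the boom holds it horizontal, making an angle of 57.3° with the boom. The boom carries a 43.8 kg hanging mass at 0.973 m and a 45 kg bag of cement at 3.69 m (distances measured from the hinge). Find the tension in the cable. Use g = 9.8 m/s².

T ≈ 744 N

Take moments about the hinge.
Beam weight: 39.8 × 9.8 = 390 N down at 2.37 m → arm 2.37 m, τ = 390 × 2.37 = 924.3 N·m clockwise.
Hanging mass: 43.8 × 9.8 = 429.2 N down at 0.973 m → arm 0.973 m, τ = 429.2 × 0.973 = 417.6 N·m clockwise.
Bag of cement: 45 × 9.8 = 441 N down at 3.69 m → arm 3.69 m, τ = 441 × 3.69 = 1627 N·m clockwise.
Total clockwise load moment = 2969 N·m.
The cable tension T acts at 4.74 m; only its component perpendicular to the boom, T sinθ, produces torque. sin 57.3° = 0.8415.
Balancing moments: T × 4.74 × 0.8415 = 2969, giving T = 2969 / 3.989 = 744 N.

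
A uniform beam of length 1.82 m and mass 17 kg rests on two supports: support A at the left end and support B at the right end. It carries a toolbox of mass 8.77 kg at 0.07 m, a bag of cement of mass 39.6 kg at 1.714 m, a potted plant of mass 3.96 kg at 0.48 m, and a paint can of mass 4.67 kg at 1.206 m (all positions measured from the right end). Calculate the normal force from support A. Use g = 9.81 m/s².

Take moments about support B.
Beam weight: 17 × 9.81 = 166.8 N down at 0.91 m → arm 0.91 m, τ = 166.8 × 0.91 = 151.8 N·m counterclockwise.
Toolbox: 8.77 × 9.81 = 86.03 N down at 0.07 m → arm 0.07 m, τ = 86.03 × 0.07 = 6.022 N·m counterclockwise.
Bag of cement: 39.6 × 9.81 = 388.5 N down at 1.714 m → arm 1.714 m, τ = 388.5 × 1.714 = 665.9 N·m counterclockwise.
Potted plant: 3.96 × 9.81 = 38.85 N down at 0.48 m → arm 0.48 m, τ = 38.85 × 0.48 = 18.65 N·m counterclockwise.
Paint can: 4.67 × 9.81 = 45.81 N down at 1.206 m → arm 1.206 m, τ = 45.81 × 1.206 = 55.25 N·m counterclockwise.
Net load moment about support B = 897.6 N·m counterclockwise.
Reaction R at support A is upward at 1.82 m, arm 1.82 m → moment R × 1.82 clockwise.
Balancing moments: R × 1.82 = 897.6, giving R = 493 N.

R_A ≈ 493 N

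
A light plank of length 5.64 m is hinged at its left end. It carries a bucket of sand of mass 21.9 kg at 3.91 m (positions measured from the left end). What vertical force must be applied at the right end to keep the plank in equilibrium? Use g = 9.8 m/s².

F ≈ 149 N

Taking torques about the left end:
Bucket of sand: 21.9 × 9.8 = 214.6 N down at 3.91 m → arm 3.91 m, τ = 214.6 × 3.91 = 839.1 N·m clockwise.
Net moment of the loads = 839.1 N·m clockwise.
The upward force F acts at the right end, arm 5.64 m, giving F × 5.64 counterclockwise.
Balancing moments: F × 5.64 = 839.1, giving F = 839.1 / 5.64 = 149 N.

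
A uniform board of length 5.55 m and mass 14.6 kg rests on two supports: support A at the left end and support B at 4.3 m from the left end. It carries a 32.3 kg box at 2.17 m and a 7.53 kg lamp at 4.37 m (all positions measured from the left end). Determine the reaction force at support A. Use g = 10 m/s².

R_A ≈ 211 N

Sum moments about support B (its reaction then has zero moment arm).
Beam weight: 14.6 × 10 = 146 N down at 2.775 m → arm 1.525 m, τ = 146 × 1.525 = 222.6 N·m counterclockwise.
Box: 32.3 × 10 = 323 N down at 2.17 m → arm 2.13 m, τ = 323 × 2.13 = 688 N·m counterclockwise.
Lamp: 7.53 × 10 = 75.3 N down at 4.37 m → arm 0.07 m, τ = 75.3 × 0.07 = 5.271 N·m clockwise.
Net load moment about support B = 905.3 N·m counterclockwise.
Reaction R at support A is upward at 0 m, arm 4.3 m → moment R × 4.3 clockwise.
Setting net torque to zero: R × 4.3 = 905.3 → R = 211 N.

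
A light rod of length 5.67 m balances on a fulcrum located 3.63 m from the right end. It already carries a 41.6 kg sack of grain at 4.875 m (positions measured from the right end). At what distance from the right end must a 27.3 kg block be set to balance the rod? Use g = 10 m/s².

Choose the fulcrum (at 3.63 m from the right end) as the axis so the support reaction has zero arm there.
Sack of grain: 41.6 × 10 = 416 N down at 4.875 m → arm 1.245 m, τ = 416 × 1.245 = 517.9 N·m counterclockwise.
Net moment of existing loads = 517.9 N·m counterclockwise.
The block weighs 27.3 × 10 = 273 N and must supply an equal clockwise moment, so its lever arm about the fulcrum is 517.9 / 273 = 1.9 m.
That puts it at 3.63 − 1.9 = 1.73 m from the right end.

x ≈ 1.73 m from the right end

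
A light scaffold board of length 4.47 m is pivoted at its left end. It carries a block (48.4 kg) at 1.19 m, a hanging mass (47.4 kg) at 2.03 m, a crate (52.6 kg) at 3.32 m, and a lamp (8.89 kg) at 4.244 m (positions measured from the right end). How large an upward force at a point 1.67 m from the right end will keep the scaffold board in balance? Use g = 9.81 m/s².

Take moments about the left end.
Block: 48.4 × 9.81 = 474.8 N down at 1.19 m → arm 3.28 m, τ = 474.8 × 3.28 = 1557 N·m clockwise.
Hanging mass: 47.4 × 9.81 = 465 N down at 2.03 m → arm 2.44 m, τ = 465 × 2.44 = 1135 N·m clockwise.
Crate: 52.6 × 9.81 = 516 N down at 3.32 m → arm 1.15 m, τ = 516 × 1.15 = 593.4 N·m clockwise.
Lamp: 8.89 × 9.81 = 87.21 N down at 4.244 m → arm 0.226 m, τ = 87.21 × 0.226 = 19.71 N·m clockwise.
Net moment of the loads = 3305 N·m clockwise.
The upward force F acts at a point 1.67 m from the right end, arm 2.8 m, giving F × 2.8 counterclockwise.
Balancing moments: F × 2.8 = 3305, giving F = 3305 / 2.8 = 1180 N.

F ≈ 1180 N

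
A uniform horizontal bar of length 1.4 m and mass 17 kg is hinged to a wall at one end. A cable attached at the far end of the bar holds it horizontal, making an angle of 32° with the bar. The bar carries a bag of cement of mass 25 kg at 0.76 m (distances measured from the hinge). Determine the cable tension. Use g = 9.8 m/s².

About the hinge:
Beam weight: 17 × 9.8 = 166.6 N down at 0.7 m → arm 0.7 m, τ = 166.6 × 0.7 = 116.6 N·m clockwise.
Bag of cement: 25 × 9.8 = 245 N down at 0.76 m → arm 0.76 m, τ = 245 × 0.76 = 186.2 N·m clockwise.
Total clockwise load moment = 302.8 N·m.
The cable tension T acts at 1.4 m; only its component perpendicular to the bar, T sinθ, produces torque. sin 32° = 0.5299.
Balancing moments: T × 1.4 × 0.5299 = 302.8, giving T = 302.8 / 0.7419 = 408 N.

T ≈ 408 N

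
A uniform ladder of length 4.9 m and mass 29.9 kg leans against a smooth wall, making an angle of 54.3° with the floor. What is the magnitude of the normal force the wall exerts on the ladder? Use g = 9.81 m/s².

N_wall ≈ 105 N

Taking torques about the foot of the ladder:
Ladder weight 29.9×9.81 = 293.3 N acts at 2.45 m along the ladder; its horizontal arm is 2.45·cos54.3° = 1.43 m → τ = 419.4 N·m clockwise.
Wall normal N acts horizontally at the top; its moment arm is the height L sinθ = 4.9·sin54.3° = 3.979 m, counterclockwise.
For rotational equilibrium, N × 3.979 = 419.4, so N = 105 N.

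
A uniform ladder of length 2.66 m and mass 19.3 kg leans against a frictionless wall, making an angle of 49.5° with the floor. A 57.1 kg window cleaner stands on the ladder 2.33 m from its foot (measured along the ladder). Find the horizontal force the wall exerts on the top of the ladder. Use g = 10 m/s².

About the foot of the ladder:
Ladder weight 19.3×10 = 193 N acts at 1.33 m along the ladder; its horizontal arm is 1.33·cos49.5° = 0.8638 m → τ = 166.7 N·m clockwise.
Window cleaner: 57.1×10 = 571 N at 2.33 m → arm 1.513 m → τ = 863.9 N·m clockwise.
Wall normal N acts horizontally at the top; its moment arm is the height L sinθ = 2.66·sin49.5° = 2.023 m, counterclockwise.
Setting net torque to zero: N × 2.023 = 1031 → N = 510 N.

N_wall ≈ 510 N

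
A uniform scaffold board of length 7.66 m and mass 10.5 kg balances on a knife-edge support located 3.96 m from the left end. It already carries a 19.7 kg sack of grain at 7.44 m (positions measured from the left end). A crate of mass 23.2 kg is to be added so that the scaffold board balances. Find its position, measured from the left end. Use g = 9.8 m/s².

Sum moments about the knife-edge support (at 3.96 m from the left end) (the support reaction has zero arm there).
Beam weight: 10.5 × 9.8 = 102.9 N down at 3.83 m → arm 0.13 m, τ = 102.9 × 0.13 = 13.38 N·m counterclockwise.
Sack of grain: 19.7 × 9.8 = 193.1 N down at 7.44 m → arm 3.48 m, τ = 193.1 × 3.48 = 672 N·m clockwise.
Net moment of existing loads = 658.6 N·m clockwise.
The crate weighs 23.2 × 9.8 = 227.4 N and must supply an equal counterclockwise moment, so its lever arm about the knife-edge support is 658.6 / 227.4 = 2.9 m.
That puts it at 3.96 − 2.9 = 1.06 m from the left end.

x ≈ 1.06 m from the left end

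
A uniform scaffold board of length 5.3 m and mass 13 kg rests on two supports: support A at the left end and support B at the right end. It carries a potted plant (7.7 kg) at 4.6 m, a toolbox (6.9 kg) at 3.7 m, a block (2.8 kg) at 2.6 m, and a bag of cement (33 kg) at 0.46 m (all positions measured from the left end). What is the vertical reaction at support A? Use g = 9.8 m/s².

Take moments about support B.
Beam weight: 13 × 9.8 = 127.4 N down at 2.65 m → arm 2.65 m, τ = 127.4 × 2.65 = 337.6 N·m counterclockwise.
Potted plant: 7.7 × 9.8 = 75.46 N down at 4.6 m → arm 0.7 m, τ = 75.46 × 0.7 = 52.82 N·m counterclockwise.
Toolbox: 6.9 × 9.8 = 67.62 N down at 3.7 m → arm 1.6 m, τ = 67.62 × 1.6 = 108.2 N·m counterclockwise.
Block: 2.8 × 9.8 = 27.44 N down at 2.6 m → arm 2.7 m, τ = 27.44 × 2.7 = 74.09 N·m counterclockwise.
Bag of cement: 33 × 9.8 = 323.4 N down at 0.46 m → arm 4.84 m, τ = 323.4 × 4.84 = 1565 N·m counterclockwise.
Net load moment about support B = 2138 N·m counterclockwise.
Reaction R at support A is upward at 0 m, arm 5.3 m → moment R × 5.3 clockwise.
Setting net torque to zero: R × 5.3 = 2138 → R = 403 N.

R_A ≈ 403 N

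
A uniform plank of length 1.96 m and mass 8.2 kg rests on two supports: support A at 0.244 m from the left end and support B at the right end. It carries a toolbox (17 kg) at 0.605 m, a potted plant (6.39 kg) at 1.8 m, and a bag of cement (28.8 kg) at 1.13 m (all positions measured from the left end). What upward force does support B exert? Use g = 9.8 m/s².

About support A:
Beam weight: 8.2 × 9.8 = 80.36 N down at 0.98 m → arm 0.736 m, τ = 80.36 × 0.736 = 59.14 N·m clockwise.
Toolbox: 17 × 9.8 = 166.6 N down at 0.605 m → arm 0.361 m, τ = 166.6 × 0.361 = 60.14 N·m clockwise.
Potted plant: 6.39 × 9.8 = 62.62 N down at 1.8 m → arm 1.556 m, τ = 62.62 × 1.556 = 97.44 N·m clockwise.
Bag of cement: 28.8 × 9.8 = 282.2 N down at 1.13 m → arm 0.886 m, τ = 282.2 × 0.886 = 250 N·m clockwise.
Net load moment about support A = 466.7 N·m clockwise.
Reaction R at support B is upward at 1.96 m, arm 1.716 m → moment R × 1.716 counterclockwise.
For rotational equilibrium, R × 1.716 = 466.7, so R = 272 N.

R_B ≈ 272 N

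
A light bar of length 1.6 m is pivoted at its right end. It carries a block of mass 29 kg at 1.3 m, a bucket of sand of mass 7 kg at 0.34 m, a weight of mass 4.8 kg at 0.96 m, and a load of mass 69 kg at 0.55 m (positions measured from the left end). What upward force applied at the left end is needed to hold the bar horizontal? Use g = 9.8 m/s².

F ≈ 570 N

Taking torques about the right end:
Block: 29 × 9.8 = 284.2 N down at 1.3 m → arm 0.3 m, τ = 284.2 × 0.3 = 85.26 N·m counterclockwise.
Bucket of sand: 7 × 9.8 = 68.6 N down at 0.34 m → arm 1.26 m, τ = 68.6 × 1.26 = 86.44 N·m counterclockwise.
Weight: 4.8 × 9.8 = 47.04 N down at 0.96 m → arm 0.64 m, τ = 47.04 × 0.64 = 30.11 N·m counterclockwise.
Load: 69 × 9.8 = 676.2 N down at 0.55 m → arm 1.05 m, τ = 676.2 × 1.05 = 710 N·m counterclockwise.
Net moment of the loads = 911.8 N·m counterclockwise.
The upward force F acts at the left end, arm 1.6 m, giving F × 1.6 clockwise.
Στ = 0 ⇒ F × 1.6 = 911.8 ⇒ F = 911.8 / 1.6 = 570 N.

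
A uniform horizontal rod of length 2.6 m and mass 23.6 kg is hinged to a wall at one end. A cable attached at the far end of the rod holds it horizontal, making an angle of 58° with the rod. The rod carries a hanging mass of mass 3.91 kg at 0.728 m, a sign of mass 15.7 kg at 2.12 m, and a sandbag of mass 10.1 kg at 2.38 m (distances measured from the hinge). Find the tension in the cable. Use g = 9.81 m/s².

T ≈ 404 N

Taking torques about the hinge:
Beam weight: 23.6 × 9.81 = 231.5 N down at 1.3 m → arm 1.3 m, τ = 231.5 × 1.3 = 300.9 N·m clockwise.
Hanging mass: 3.91 × 9.81 = 38.36 N down at 0.728 m → arm 0.728 m, τ = 38.36 × 0.728 = 27.93 N·m clockwise.
Sign: 15.7 × 9.81 = 154 N down at 2.12 m → arm 2.12 m, τ = 154 × 2.12 = 326.5 N·m clockwise.
Sandbag: 10.1 × 9.81 = 99.08 N down at 2.38 m → arm 2.38 m, τ = 99.08 × 2.38 = 235.8 N·m clockwise.
Total clockwise load moment = 891.1 N·m.
The cable tension T acts at 2.6 m; only its component perpendicular to the rod, T sinθ, produces torque. sin 58° = 0.848.
Setting net torque to zero: T × 2.6 × 0.848 = 891.1 → T = 891.1 / 2.205 = 404 N.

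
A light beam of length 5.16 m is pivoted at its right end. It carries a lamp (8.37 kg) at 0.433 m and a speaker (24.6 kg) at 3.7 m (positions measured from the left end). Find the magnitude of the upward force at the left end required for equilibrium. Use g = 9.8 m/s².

Choose the right end as the axis so the unknown pivot reaction has zero arm there.
Lamp: 8.37 × 9.8 = 82.03 N down at 0.433 m → arm 4.727 m, τ = 82.03 × 4.727 = 387.8 N·m counterclockwise.
Speaker: 24.6 × 9.8 = 241.1 N down at 3.7 m → arm 1.46 m, τ = 241.1 × 1.46 = 352 N·m counterclockwise.
Net moment of the loads = 739.8 N·m counterclockwise.
The upward force F acts at the left end, arm 5.16 m, giving F × 5.16 clockwise.
Στ = 0 ⇒ F × 5.16 = 739.8 ⇒ F = 739.8 / 5.16 = 143 N.

F ≈ 143 N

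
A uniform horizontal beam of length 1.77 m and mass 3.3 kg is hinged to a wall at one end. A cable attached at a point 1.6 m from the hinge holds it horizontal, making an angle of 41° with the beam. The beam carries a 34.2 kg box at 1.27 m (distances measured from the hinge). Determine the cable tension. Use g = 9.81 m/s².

Taking torques about the hinge:
Beam weight: 3.3 × 9.81 = 32.37 N down at 0.885 m → arm 0.885 m, τ = 32.37 × 0.885 = 28.65 N·m clockwise.
Box: 34.2 × 9.81 = 335.5 N down at 1.27 m → arm 1.27 m, τ = 335.5 × 1.27 = 426.1 N·m clockwise.
Total clockwise load moment = 454.8 N·m.
The cable tension T acts at 1.6 m; only its component perpendicular to the beam, T sinθ, produces torque. sin 41° = 0.6561.
Setting net torque to zero: T × 1.6 × 0.6561 = 454.8 → T = 454.8 / 1.05 = 433 N.

T ≈ 433 N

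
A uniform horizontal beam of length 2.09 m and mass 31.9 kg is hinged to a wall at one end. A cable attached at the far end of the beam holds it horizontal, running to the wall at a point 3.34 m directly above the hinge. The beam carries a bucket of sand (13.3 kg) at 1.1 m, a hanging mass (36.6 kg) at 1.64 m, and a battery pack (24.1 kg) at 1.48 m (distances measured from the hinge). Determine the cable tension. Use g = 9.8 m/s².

T ≈ 795 N

Sum moments about the hinge (the unknown hinge reaction has zero arm there).
Beam weight: 31.9 × 9.8 = 312.6 N down at 1.045 m → arm 1.045 m, τ = 312.6 × 1.045 = 326.7 N·m clockwise.
Bucket of sand: 13.3 × 9.8 = 130.3 N down at 1.1 m → arm 1.1 m, τ = 130.3 × 1.1 = 143.3 N·m clockwise.
Hanging mass: 36.6 × 9.8 = 358.7 N down at 1.64 m → arm 1.64 m, τ = 358.7 × 1.64 = 588.3 N·m clockwise.
Battery pack: 24.1 × 9.8 = 236.2 N down at 1.48 m → arm 1.48 m, τ = 236.2 × 1.48 = 349.6 N·m clockwise.
Total clockwise load moment = 1408 N·m.
The cable tension T acts at 2.09 m; only its component perpendicular to the beam, T sinθ, produces torque. sinθ = h/√(h²+d²) = 3.34/√(3.34²+2.09²) = 0.8477.
Balancing moments: T × 2.09 × 0.8477 = 1408, giving T = 1408 / 1.772 = 795 N.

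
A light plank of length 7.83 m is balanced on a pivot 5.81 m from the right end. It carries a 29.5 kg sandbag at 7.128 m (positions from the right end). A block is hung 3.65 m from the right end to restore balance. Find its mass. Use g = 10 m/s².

m ≈ 18 kg

Sum moments about the pivot (at 5.81 m from the right end) (the support reaction has zero arm there).
Sandbag: 29.5 × 10 = 295 N down at 7.128 m → arm 1.318 m, τ = 295 × 1.318 = 388.8 N·m counterclockwise.
Net moment of known loads = 388.8 N·m counterclockwise.
An unknown mass m at 3.65 m has arm 2.16 m; its moment is m·g·2.16 clockwise.
Στ = 0 ⇒ m × 10 × 2.16 = 388.8 ⇒ m = 388.8 / (10 × 2.16) = 18 kg.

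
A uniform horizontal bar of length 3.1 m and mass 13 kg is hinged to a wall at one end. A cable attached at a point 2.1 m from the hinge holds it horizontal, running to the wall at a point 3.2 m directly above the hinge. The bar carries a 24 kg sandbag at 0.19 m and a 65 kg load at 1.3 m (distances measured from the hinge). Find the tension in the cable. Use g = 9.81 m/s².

Sum moments about the hinge (the unknown hinge reaction has zero arm there).
Beam weight: 13 × 9.81 = 127.5 N down at 1.55 m → arm 1.55 m, τ = 127.5 × 1.55 = 197.6 N·m clockwise.
Sandbag: 24 × 9.81 = 235.4 N down at 0.19 m → arm 0.19 m, τ = 235.4 × 0.19 = 44.73 N·m clockwise.
Load: 65 × 9.81 = 637.6 N down at 1.3 m → arm 1.3 m, τ = 637.6 × 1.3 = 828.9 N·m clockwise.
Total clockwise load moment = 1071 N·m.
The cable tension T acts at 2.1 m; only its component perpendicular to the bar, T sinθ, produces torque. sinθ = h/√(h²+d²) = 3.2/√(3.2²+2.1²) = 0.836.
Στ = 0 ⇒ T × 2.1 × 0.836 = 1071 ⇒ T = 1071 / 1.756 = 610 N.

T ≈ 610 N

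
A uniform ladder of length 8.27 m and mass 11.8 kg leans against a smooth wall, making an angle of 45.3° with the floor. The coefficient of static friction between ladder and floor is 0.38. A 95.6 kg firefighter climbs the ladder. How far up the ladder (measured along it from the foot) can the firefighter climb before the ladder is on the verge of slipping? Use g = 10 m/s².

Take moments about the foot of the ladder.
Ladder weight 11.8×10 = 118 N acts at 4.135 m along the ladder; its horizontal arm is 4.135·cos45.3° = 2.909 m → τ = 343.3 N·m clockwise.
Firefighter weight 95.6×10 = 956 N at distance d → arm d·cos45.3° → τ = 956·d·0.7034 clockwise.
Wall normal N at the top has arm L sinθ = 5.878 m counterclockwise, so Στ = 0 gives N·5.878 = 343.3 + 672.5·d.
ΣFy = 0 ⇒ N_floor = 1074 N, so the maximum friction is μ_s·N_floor = 0.38×1074 = 408.1 N. ΣFx = 0 ⇒ N_wall = f, so at the slipping point N = 408.1 N.
Substituting: 408.1×5.878 = 343.3 + 672.5·d ⇒ d = (2399 − 343.3) / 672.5 = 3.06 m.

d ≈ 3.06 m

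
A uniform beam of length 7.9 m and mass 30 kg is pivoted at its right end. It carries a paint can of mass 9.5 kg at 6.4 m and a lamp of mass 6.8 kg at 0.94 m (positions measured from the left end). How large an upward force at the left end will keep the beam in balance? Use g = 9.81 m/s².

Taking torques about the right end:
Beam weight: 30 × 9.81 = 294.3 N down at 3.95 m → arm 3.95 m, τ = 294.3 × 3.95 = 1162 N·m counterclockwise.
Paint can: 9.5 × 9.81 = 93.2 N down at 6.4 m → arm 1.5 m, τ = 93.2 × 1.5 = 139.8 N·m counterclockwise.
Lamp: 6.8 × 9.81 = 66.71 N down at 0.94 m → arm 6.96 m, τ = 66.71 × 6.96 = 464.3 N·m counterclockwise.
Net moment of the loads = 1766 N·m counterclockwise.
The upward force F acts at the left end, arm 7.9 m, giving F × 7.9 clockwise.
For rotational equilibrium, F × 7.9 = 1766, so F = 1766 / 7.9 = 224 N.

F ≈ 224 N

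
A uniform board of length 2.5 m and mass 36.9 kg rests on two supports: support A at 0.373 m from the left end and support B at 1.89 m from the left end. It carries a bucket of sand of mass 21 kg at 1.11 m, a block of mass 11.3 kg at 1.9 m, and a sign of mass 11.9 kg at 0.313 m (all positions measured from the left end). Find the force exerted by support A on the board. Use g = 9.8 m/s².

Sum moments about support B (its reaction then has zero moment arm).
Beam weight: 36.9 × 9.8 = 361.6 N down at 1.25 m → arm 0.64 m, τ = 361.6 × 0.64 = 231.4 N·m counterclockwise.
Bucket of sand: 21 × 9.8 = 205.8 N down at 1.11 m → arm 0.78 m, τ = 205.8 × 0.78 = 160.5 N·m counterclockwise.
Block: 11.3 × 9.8 = 110.7 N down at 1.9 m → arm 0.01 m, τ = 110.7 × 0.01 = 1.107 N·m clockwise.
Sign: 11.9 × 9.8 = 116.6 N down at 0.313 m → arm 1.577 m, τ = 116.6 × 1.577 = 183.9 N·m counterclockwise.
Net load moment about support B = 574.7 N·m counterclockwise.
Reaction R at support A is upward at 0.373 m, arm 1.517 m → moment R × 1.517 clockwise.
Setting net torque to zero: R × 1.517 = 574.7 → R = 379 N.

R_A ≈ 379 N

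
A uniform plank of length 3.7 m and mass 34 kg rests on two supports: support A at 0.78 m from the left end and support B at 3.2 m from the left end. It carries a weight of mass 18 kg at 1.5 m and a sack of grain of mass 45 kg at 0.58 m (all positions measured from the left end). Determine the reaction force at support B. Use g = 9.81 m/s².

R_B ≈ 164 N

Sum moments about support A (its reaction then has zero moment arm).
Beam weight: 34 × 9.81 = 333.5 N down at 1.85 m → arm 1.07 m, τ = 333.5 × 1.07 = 356.8 N·m clockwise.
Weight: 18 × 9.81 = 176.6 N down at 1.5 m → arm 0.72 m, τ = 176.6 × 0.72 = 127.2 N·m clockwise.
Sack of grain: 45 × 9.81 = 441.5 N down at 0.58 m → arm 0.2 m, τ = 441.5 × 0.2 = 88.3 N·m counterclockwise.
Net load moment about support A = 395.7 N·m clockwise.
Reaction R at support B is upward at 3.2 m, arm 2.42 m → moment R × 2.42 counterclockwise.
Setting net torque to zero: R × 2.42 = 395.7 → R = 164 N.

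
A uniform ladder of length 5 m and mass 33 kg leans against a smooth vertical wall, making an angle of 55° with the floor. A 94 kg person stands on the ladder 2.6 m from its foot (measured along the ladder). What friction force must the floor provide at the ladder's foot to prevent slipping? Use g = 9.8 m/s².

f ≈ 449 N

About the foot of the ladder:
Ladder weight 33×9.8 = 323.4 N acts at 2.5 m along the ladder; its horizontal arm is 2.5·cos55° = 1.434 m → τ = 463.8 N·m clockwise.
Person: 94×9.8 = 921.2 N at 2.6 m → arm 1.491 m → τ = 1374 N·m clockwise.
Wall normal N acts horizontally at the top; its moment arm is the height L sinθ = 5·sin55° = 4.096 m, counterclockwise.
Balancing moments: N × 4.096 = 1838, giving N = 449 N.
ΣFx = 0: friction at the foot balances the wall's push, so f = N_wall = 449 N.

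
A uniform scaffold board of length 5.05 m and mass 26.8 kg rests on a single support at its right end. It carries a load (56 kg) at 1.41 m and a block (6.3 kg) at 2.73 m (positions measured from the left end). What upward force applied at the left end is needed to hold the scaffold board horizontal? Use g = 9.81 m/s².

F ≈ 556 N

About the right end:
Beam weight: 26.8 × 9.81 = 262.9 N down at 2.525 m → arm 2.525 m, τ = 262.9 × 2.525 = 663.8 N·m counterclockwise.
Load: 56 × 9.81 = 549.4 N down at 1.41 m → arm 3.64 m, τ = 549.4 × 3.64 = 2000 N·m counterclockwise.
Block: 6.3 × 9.81 = 61.8 N down at 2.73 m → arm 2.32 m, τ = 61.8 × 2.32 = 143.4 N·m counterclockwise.
Net moment of the loads = 2807 N·m counterclockwise.
The upward force F acts at the left end, arm 5.05 m, giving F × 5.05 clockwise.
Balancing moments: F × 5.05 = 2807, giving F = 2807 / 5.05 = 556 N.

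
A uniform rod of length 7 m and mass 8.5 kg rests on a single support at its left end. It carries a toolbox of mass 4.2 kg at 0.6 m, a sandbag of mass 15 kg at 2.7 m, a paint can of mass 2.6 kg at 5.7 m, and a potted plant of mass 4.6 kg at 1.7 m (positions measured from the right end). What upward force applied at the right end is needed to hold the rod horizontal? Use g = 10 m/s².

F ≈ 213 N

Sum moments about the left end (the unknown pivot reaction has zero arm there).
Beam weight: 8.5 × 10 = 85 N down at 3.5 m → arm 3.5 m, τ = 85 × 3.5 = 297.5 N·m clockwise.
Toolbox: 4.2 × 10 = 42 N down at 0.6 m → arm 6.4 m, τ = 42 × 6.4 = 268.8 N·m clockwise.
Sandbag: 15 × 10 = 150 N down at 2.7 m → arm 4.3 m, τ = 150 × 4.3 = 645 N·m clockwise.
Paint can: 2.6 × 10 = 26 N down at 5.7 m → arm 1.3 m, τ = 26 × 1.3 = 33.8 N·m clockwise.
Potted plant: 4.6 × 10 = 46 N down at 1.7 m → arm 5.3 m, τ = 46 × 5.3 = 243.8 N·m clockwise.
Net moment of the loads = 1489 N·m clockwise.
The upward force F acts at the right end, arm 7 m, giving F × 7 counterclockwise.
For rotational equilibrium, F × 7 = 1489, so F = 1489 / 7 = 213 N.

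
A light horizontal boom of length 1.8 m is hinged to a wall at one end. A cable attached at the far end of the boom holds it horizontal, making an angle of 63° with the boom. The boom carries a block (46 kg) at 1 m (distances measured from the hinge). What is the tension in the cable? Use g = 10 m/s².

T ≈ 287 N

About the hinge:
Block: 46 × 10 = 460 N down at 1 m → arm 1 m, τ = 460 × 1 = 460 N·m clockwise.
Total clockwise load moment = 460 N·m.
The cable tension T acts at 1.8 m; only its component perpendicular to the boom, T sinθ, produces torque. sin 63° = 0.891.
Στ = 0 ⇒ T × 1.8 × 0.891 = 460 ⇒ T = 460 / 1.604 = 287 N.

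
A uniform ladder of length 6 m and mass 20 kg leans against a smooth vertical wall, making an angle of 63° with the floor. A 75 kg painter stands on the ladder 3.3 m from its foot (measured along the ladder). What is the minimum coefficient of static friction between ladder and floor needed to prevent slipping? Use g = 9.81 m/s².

μ_min ≈ 0.275

About the foot of the ladder:
Ladder weight 20×9.81 = 196.2 N acts at 3 m along the ladder; its horizontal arm is 3·cos63° = 1.362 m → τ = 267.2 N·m clockwise.
Painter: 75×9.81 = 735.8 N at 3.3 m → arm 1.498 m → τ = 1102 N·m clockwise.
Wall normal N acts horizontally at the top; its moment arm is the height L sinθ = 6·sin63° = 5.346 m, counterclockwise.
Στ = 0 ⇒ N × 5.346 = 1369 ⇒ N = 256.1 N.
ΣFx = 0 ⇒ f = N_wall = 256.1 N. ΣFy = 0 ⇒ N_floor = 932 N.
μ_min = f / N_floor = 256.1 / 932 = 0.275.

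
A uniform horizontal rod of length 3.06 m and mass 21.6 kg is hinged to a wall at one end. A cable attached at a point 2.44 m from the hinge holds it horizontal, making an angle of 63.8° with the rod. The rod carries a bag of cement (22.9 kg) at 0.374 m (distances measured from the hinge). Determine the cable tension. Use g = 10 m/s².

T ≈ 190 N

Taking torques about the hinge:
Beam weight: 21.6 × 10 = 216 N down at 1.53 m → arm 1.53 m, τ = 216 × 1.53 = 330.5 N·m clockwise.
Bag of cement: 22.9 × 10 = 229 N down at 0.374 m → arm 0.374 m, τ = 229 × 0.374 = 85.65 N·m clockwise.
Total clockwise load moment = 416.1 N·m.
The cable tension T acts at 2.44 m; only its component perpendicular to the rod, T sinθ, produces torque. sin 63.8° = 0.8973.
Setting net torque to zero: T × 2.44 × 0.8973 = 416.1 → T = 416.1 / 2.189 = 190 N.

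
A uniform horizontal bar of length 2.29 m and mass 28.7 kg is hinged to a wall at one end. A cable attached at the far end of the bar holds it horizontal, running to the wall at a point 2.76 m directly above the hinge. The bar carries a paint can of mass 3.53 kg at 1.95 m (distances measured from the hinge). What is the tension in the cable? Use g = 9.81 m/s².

T ≈ 221 N

About the hinge:
Beam weight: 28.7 × 9.81 = 281.5 N down at 1.145 m → arm 1.145 m, τ = 281.5 × 1.145 = 322.3 N·m clockwise.
Paint can: 3.53 × 9.81 = 34.63 N down at 1.95 m → arm 1.95 m, τ = 34.63 × 1.95 = 67.53 N·m clockwise.
Total clockwise load moment = 389.8 N·m.
The cable tension T acts at 2.29 m; only its component perpendicular to the bar, T sinθ, produces torque. sinθ = h/√(h²+d²) = 2.76/√(2.76²+2.29²) = 0.7696.
Balancing moments: T × 2.29 × 0.7696 = 389.8, giving T = 389.8 / 1.762 = 221 N.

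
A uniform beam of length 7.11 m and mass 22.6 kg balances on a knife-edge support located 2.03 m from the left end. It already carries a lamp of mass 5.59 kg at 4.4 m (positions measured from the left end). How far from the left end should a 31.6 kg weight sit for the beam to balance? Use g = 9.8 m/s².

About the knife-edge support (at 2.03 m from the left end):
Beam weight: 22.6 × 9.8 = 221.5 N down at 3.555 m → arm 1.525 m, τ = 221.5 × 1.525 = 337.8 N·m clockwise.
Lamp: 5.59 × 9.8 = 54.78 N down at 4.4 m → arm 2.37 m, τ = 54.78 × 2.37 = 129.8 N·m clockwise.
Net moment of existing loads = 467.6 N·m clockwise.
The weight weighs 31.6 × 9.8 = 309.7 N and must supply an equal counterclockwise moment, so its lever arm about the knife-edge support is 467.6 / 309.7 = 1.51 m.
That puts it at 2.03 − 1.51 = 0.52 m from the left end.

x ≈ 0.52 m from the left end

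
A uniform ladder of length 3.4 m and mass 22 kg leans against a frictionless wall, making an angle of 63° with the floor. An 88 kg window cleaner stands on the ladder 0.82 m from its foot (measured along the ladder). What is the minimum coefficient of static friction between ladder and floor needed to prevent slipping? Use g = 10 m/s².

μ_min ≈ 0.149

Choose the foot of the ladder as the axis so the floor normal and friction both act there and drop out.
Ladder weight 22×10 = 220 N acts at 1.7 m along the ladder; its horizontal arm is 1.7·cos63° = 0.7718 m → τ = 169.8 N·m clockwise.
Window cleaner: 88×10 = 880 N at 0.82 m → arm 0.3723 m → τ = 327.6 N·m clockwise.
Wall normal N acts horizontally at the top; its moment arm is the height L sinθ = 3.4·sin63° = 3.029 m, counterclockwise.
Balancing moments: N × 3.029 = 497.4, giving N = 164.2 N.
ΣFx = 0 ⇒ f = N_wall = 164.2 N. ΣFy = 0 ⇒ N_floor = 1100 N.
μ_min = f / N_floor = 164.2 / 1100 = 0.149.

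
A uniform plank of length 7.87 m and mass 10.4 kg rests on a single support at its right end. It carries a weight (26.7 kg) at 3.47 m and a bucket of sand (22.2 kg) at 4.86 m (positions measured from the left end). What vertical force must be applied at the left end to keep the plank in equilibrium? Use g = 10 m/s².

Choose the right end as the axis so the unknown pivot reaction has zero arm there.
Beam weight: 10.4 × 10 = 104 N down at 3.935 m → arm 3.935 m, τ = 104 × 3.935 = 409.2 N·m counterclockwise.
Weight: 26.7 × 10 = 267 N down at 3.47 m → arm 4.4 m, τ = 267 × 4.4 = 1175 N·m counterclockwise.
Bucket of sand: 22.2 × 10 = 222 N down at 4.86 m → arm 3.01 m, τ = 222 × 3.01 = 668.2 N·m counterclockwise.
Net moment of the loads = 2252 N·m counterclockwise.
The upward force F acts at the left end, arm 7.87 m, giving F × 7.87 clockwise.
Setting net torque to zero: F × 7.87 = 2252 → F = 2252 / 7.87 = 286 N.

F ≈ 286 N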